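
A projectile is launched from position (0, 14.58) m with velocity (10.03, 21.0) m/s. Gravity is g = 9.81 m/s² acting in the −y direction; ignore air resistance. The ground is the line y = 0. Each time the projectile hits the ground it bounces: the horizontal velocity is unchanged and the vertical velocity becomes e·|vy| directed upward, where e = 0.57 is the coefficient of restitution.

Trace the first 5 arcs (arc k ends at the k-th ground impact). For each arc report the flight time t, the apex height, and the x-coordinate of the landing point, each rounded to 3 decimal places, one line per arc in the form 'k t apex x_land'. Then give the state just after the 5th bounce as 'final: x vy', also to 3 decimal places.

1 4.889 37.057 49.040
2 3.133 12.040 80.468
3 1.786 3.912 98.382
4 1.018 1.271 108.593
5 0.580 0.413 114.414
final: 114.414 1.622

Arc 1: start y=14.580, vy=21.000 → t=4.889, apex=37.057, x_land=49.040, impact vy=-26.964
  bounce: vy ← 0.57·26.964 = 15.370
Arc 2: start y=0.000, vy=15.370 → t=3.133, apex=12.040, x_land=80.468, impact vy=-15.370
  bounce: vy ← 0.57·15.370 = 8.761
Arc 3: start y=0.000, vy=8.761 → t=1.786, apex=3.912, x_land=98.382, impact vy=-8.761
  bounce: vy ← 0.57·8.761 = 4.994
Arc 4: start y=0.000, vy=4.994 → t=1.018, apex=1.271, x_land=108.593, impact vy=-4.994
  bounce: vy ← 0.57·4.994 = 2.846
Arc 5: start y=0.000, vy=2.846 → t=0.580, apex=0.413, x_land=114.414, impact vy=-2.846
  bounce: vy ← 0.57·2.846 = 1.622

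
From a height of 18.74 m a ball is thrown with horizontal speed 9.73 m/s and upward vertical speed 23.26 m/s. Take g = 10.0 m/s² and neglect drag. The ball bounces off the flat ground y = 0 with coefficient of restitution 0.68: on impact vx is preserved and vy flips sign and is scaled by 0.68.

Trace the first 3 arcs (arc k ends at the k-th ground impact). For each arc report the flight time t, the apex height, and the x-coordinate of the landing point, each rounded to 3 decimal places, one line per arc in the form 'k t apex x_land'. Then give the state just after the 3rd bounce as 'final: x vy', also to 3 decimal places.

1 5.352 45.791 52.078
2 4.116 21.174 92.123
3 2.799 9.791 119.355
final: 119.355 9.516

Arc 1: start y=18.740, vy=23.260 → t=5.352, apex=45.791, x_land=52.078, impact vy=-30.263
  bounce: vy ← 0.68·30.263 = 20.579
Arc 2: start y=0.000, vy=20.579 → t=4.116, apex=21.174, x_land=92.123, impact vy=-20.579
  bounce: vy ← 0.68·20.579 = 13.993
Arc 3: start y=0.000, vy=13.993 → t=2.799, apex=9.791, x_land=119.355, impact vy=-13.993
  bounce: vy ← 0.68·13.993 = 9.516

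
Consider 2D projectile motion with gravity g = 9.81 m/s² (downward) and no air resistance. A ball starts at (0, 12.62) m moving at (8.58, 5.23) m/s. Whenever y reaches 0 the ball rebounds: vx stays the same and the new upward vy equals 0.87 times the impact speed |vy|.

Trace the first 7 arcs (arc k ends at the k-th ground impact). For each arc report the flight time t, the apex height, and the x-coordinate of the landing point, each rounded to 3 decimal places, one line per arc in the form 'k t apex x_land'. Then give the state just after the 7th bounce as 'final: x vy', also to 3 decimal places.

Arc 1: start y=12.620, vy=5.230 → t=2.223, apex=14.014, x_land=19.077, impact vy=-16.582
  bounce: vy ← 0.87·16.582 = 14.426
Arc 2: start y=0.000, vy=14.426 → t=2.941, apex=10.607, x_land=44.312, impact vy=-14.426
  bounce: vy ← 0.87·14.426 = 12.551
Arc 3: start y=0.000, vy=12.551 → t=2.559, apex=8.029, x_land=66.266, impact vy=-12.551
  bounce: vy ← 0.87·12.551 = 10.919
Arc 4: start y=0.000, vy=10.919 → t=2.226, apex=6.077, x_land=85.366, impact vy=-10.919
  bounce: vy ← 0.87·10.919 = 9.500
Arc 5: start y=0.000, vy=9.500 → t=1.937, apex=4.600, x_land=101.984, impact vy=-9.500
  bounce: vy ← 0.87·9.500 = 8.265
Arc 6: start y=0.000, vy=8.265 → t=1.685, apex=3.481, x_land=116.441, impact vy=-8.265
  bounce: vy ← 0.87·8.265 = 7.190
Arc 7: start y=0.000, vy=7.190 → t=1.466, apex=2.635, x_land=129.018, impact vy=-7.190
  bounce: vy ← 0.87·7.190 = 6.256

1 2.223 14.014 19.077
2 2.941 10.607 44.312
3 2.559 8.029 66.266
4 2.226 6.077 85.366
5 1.937 4.600 101.984
6 1.685 3.481 116.441
7 1.466 2.635 129.018
final: 129.018 6.256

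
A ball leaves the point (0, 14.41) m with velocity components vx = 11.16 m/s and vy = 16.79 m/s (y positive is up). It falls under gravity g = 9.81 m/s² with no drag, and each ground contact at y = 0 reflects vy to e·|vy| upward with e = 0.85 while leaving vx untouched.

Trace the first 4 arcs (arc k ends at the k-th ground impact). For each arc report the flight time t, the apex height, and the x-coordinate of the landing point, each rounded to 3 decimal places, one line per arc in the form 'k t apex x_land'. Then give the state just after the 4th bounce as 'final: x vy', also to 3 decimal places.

1 4.134 28.778 46.132
2 4.118 20.792 92.087
3 3.500 15.022 131.148
4 2.975 10.854 164.350
final: 164.350 12.404

Arc 1: start y=14.410, vy=16.790 → t=4.134, apex=28.778, x_land=46.132, impact vy=-23.762
  bounce: vy ← 0.85·23.762 = 20.198
Arc 2: start y=0.000, vy=20.198 → t=4.118, apex=20.792, x_land=92.087, impact vy=-20.198
  bounce: vy ← 0.85·20.198 = 17.168
Arc 3: start y=0.000, vy=17.168 → t=3.500, apex=15.022, x_land=131.148, impact vy=-17.168
  bounce: vy ← 0.85·17.168 = 14.593
Arc 4: start y=0.000, vy=14.593 → t=2.975, apex=10.854, x_land=164.350, impact vy=-14.593
  bounce: vy ← 0.85·14.593 = 12.404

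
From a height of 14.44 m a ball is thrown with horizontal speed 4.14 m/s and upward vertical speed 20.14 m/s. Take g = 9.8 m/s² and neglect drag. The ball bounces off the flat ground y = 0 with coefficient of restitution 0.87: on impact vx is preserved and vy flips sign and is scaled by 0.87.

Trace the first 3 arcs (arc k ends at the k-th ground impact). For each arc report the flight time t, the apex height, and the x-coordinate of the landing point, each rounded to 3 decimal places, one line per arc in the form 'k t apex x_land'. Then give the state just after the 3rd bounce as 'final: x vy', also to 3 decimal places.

1 4.733 35.135 19.594
2 4.659 26.594 38.884
3 4.054 20.129 55.665
final: 55.665 17.280

Arc 1: start y=14.440, vy=20.140 → t=4.733, apex=35.135, x_land=19.594, impact vy=-26.242
  bounce: vy ← 0.87·26.242 = 22.831
Arc 2: start y=0.000, vy=22.831 → t=4.659, apex=26.594, x_land=38.884, impact vy=-22.831
  bounce: vy ← 0.87·22.831 = 19.863
Arc 3: start y=0.000, vy=19.863 → t=4.054, apex=20.129, x_land=55.665, impact vy=-19.863
  bounce: vy ← 0.87·19.863 = 17.280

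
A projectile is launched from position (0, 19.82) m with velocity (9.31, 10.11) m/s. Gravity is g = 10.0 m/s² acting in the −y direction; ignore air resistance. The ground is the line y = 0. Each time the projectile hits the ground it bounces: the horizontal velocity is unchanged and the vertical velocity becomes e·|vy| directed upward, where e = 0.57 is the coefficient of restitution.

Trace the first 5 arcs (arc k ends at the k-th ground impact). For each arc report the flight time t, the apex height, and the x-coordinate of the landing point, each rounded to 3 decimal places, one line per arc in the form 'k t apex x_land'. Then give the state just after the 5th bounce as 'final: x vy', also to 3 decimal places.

1 3.244 24.931 30.201
2 2.546 8.100 53.901
3 1.451 2.632 67.409
4 0.827 0.855 75.109
5 0.471 0.278 79.498
final: 79.498 1.344

Arc 1: start y=19.820, vy=10.110 → t=3.244, apex=24.931, x_land=30.201, impact vy=-22.330
  bounce: vy ← 0.57·22.330 = 12.728
Arc 2: start y=0.000, vy=12.728 → t=2.546, apex=8.100, x_land=53.901, impact vy=-12.728
  bounce: vy ← 0.57·12.728 = 7.255
Arc 3: start y=0.000, vy=7.255 → t=1.451, apex=2.632, x_land=67.409, impact vy=-7.255
  bounce: vy ← 0.57·7.255 = 4.135
Arc 4: start y=0.000, vy=4.135 → t=0.827, apex=0.855, x_land=75.109, impact vy=-4.135
  bounce: vy ← 0.57·4.135 = 2.357
Arc 5: start y=0.000, vy=2.357 → t=0.471, apex=0.278, x_land=79.498, impact vy=-2.357
  bounce: vy ← 0.57·2.357 = 1.344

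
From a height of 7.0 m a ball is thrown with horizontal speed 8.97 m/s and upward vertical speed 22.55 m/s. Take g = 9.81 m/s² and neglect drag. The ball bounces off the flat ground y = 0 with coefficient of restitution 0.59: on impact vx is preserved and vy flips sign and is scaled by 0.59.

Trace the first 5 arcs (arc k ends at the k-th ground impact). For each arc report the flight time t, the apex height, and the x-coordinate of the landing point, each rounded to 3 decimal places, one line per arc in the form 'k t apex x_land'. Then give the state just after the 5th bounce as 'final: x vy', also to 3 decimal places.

1 4.889 32.918 43.856
2 3.057 11.459 71.277
3 1.804 3.989 87.454
4 1.064 1.388 96.999
5 0.628 0.483 102.631
final: 102.631 1.817

Arc 1: start y=7.000, vy=22.550 → t=4.889, apex=32.918, x_land=43.856, impact vy=-25.413
  bounce: vy ← 0.59·25.413 = 14.994
Arc 2: start y=0.000, vy=14.994 → t=3.057, apex=11.459, x_land=71.277, impact vy=-14.994
  bounce: vy ← 0.59·14.994 = 8.846
Arc 3: start y=0.000, vy=8.846 → t=1.804, apex=3.989, x_land=87.454, impact vy=-8.846
  bounce: vy ← 0.59·8.846 = 5.219
Arc 4: start y=0.000, vy=5.219 → t=1.064, apex=1.388, x_land=96.999, impact vy=-5.219
  bounce: vy ← 0.59·5.219 = 3.079
Arc 5: start y=0.000, vy=3.079 → t=0.628, apex=0.483, x_land=102.631, impact vy=-3.079
  bounce: vy ← 0.59·3.079 = 1.817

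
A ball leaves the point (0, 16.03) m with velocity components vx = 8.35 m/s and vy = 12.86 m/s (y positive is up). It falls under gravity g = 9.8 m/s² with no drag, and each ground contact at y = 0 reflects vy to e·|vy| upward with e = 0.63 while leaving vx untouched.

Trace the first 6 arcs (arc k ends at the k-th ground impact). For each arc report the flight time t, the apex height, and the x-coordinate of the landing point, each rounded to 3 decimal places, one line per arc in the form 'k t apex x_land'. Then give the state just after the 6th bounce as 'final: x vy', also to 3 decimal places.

1 3.547 24.468 29.616
2 2.816 9.711 53.126
3 1.774 3.854 67.938
4 1.118 1.530 77.269
5 0.704 0.607 83.148
6 0.444 0.241 86.851
final: 86.851 1.369

Arc 1: start y=16.030, vy=12.860 → t=3.547, apex=24.468, x_land=29.616, impact vy=-21.899
  bounce: vy ← 0.63·21.899 = 13.796
Arc 2: start y=0.000, vy=13.796 → t=2.816, apex=9.711, x_land=53.126, impact vy=-13.796
  bounce: vy ← 0.63·13.796 = 8.692
Arc 3: start y=0.000, vy=8.692 → t=1.774, apex=3.854, x_land=67.938, impact vy=-8.692
  bounce: vy ← 0.63·8.692 = 5.476
Arc 4: start y=0.000, vy=5.476 → t=1.118, apex=1.530, x_land=77.269, impact vy=-5.476
  bounce: vy ← 0.63·5.476 = 3.450
Arc 5: start y=0.000, vy=3.450 → t=0.704, apex=0.607, x_land=83.148, impact vy=-3.450
  bounce: vy ← 0.63·3.450 = 2.173
Arc 6: start y=0.000, vy=2.173 → t=0.444, apex=0.241, x_land=86.851, impact vy=-2.173
  bounce: vy ← 0.63·2.173 = 1.369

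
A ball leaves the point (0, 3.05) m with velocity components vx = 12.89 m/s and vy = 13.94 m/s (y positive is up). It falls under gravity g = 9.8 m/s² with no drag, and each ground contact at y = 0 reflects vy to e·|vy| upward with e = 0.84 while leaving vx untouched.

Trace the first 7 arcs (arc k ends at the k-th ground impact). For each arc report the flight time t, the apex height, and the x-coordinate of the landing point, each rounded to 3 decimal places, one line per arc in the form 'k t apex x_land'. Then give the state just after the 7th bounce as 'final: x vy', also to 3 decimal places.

1 3.049 12.964 39.302
2 2.733 9.148 74.526
3 2.295 6.455 104.115
4 1.928 4.554 128.969
5 1.620 3.214 149.847
6 1.361 2.268 167.384
7 1.143 1.600 182.115
final: 182.115 4.704

Arc 1: start y=3.050, vy=13.940 → t=3.049, apex=12.964, x_land=39.302, impact vy=-15.941
  bounce: vy ← 0.84·15.941 = 13.390
Arc 2: start y=0.000, vy=13.390 → t=2.733, apex=9.148, x_land=74.526, impact vy=-13.390
  bounce: vy ← 0.84·13.390 = 11.248
Arc 3: start y=0.000, vy=11.248 → t=2.295, apex=6.455, x_land=104.115, impact vy=-11.248
  bounce: vy ← 0.84·11.248 = 9.448
Arc 4: start y=0.000, vy=9.448 → t=1.928, apex=4.554, x_land=128.969, impact vy=-9.448
  bounce: vy ← 0.84·9.448 = 7.936
Arc 5: start y=0.000, vy=7.936 → t=1.620, apex=3.214, x_land=149.847, impact vy=-7.936
  bounce: vy ← 0.84·7.936 = 6.667
Arc 6: start y=0.000, vy=6.667 → t=1.361, apex=2.268, x_land=167.384, impact vy=-6.667
  bounce: vy ← 0.84·6.667 = 5.600
Arc 7: start y=0.000, vy=5.600 → t=1.143, apex=1.600, x_land=182.115, impact vy=-5.600
  bounce: vy ← 0.84·5.600 = 4.704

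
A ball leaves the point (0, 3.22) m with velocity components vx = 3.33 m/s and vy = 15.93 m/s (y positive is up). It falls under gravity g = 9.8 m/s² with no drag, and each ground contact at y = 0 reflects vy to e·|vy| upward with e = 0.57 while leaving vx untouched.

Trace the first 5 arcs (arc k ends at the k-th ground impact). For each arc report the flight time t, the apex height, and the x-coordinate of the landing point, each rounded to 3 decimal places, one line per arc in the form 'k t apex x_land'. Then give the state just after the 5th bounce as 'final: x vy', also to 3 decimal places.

Arc 1: start y=3.220, vy=15.930 → t=3.442, apex=16.167, x_land=11.462, impact vy=-17.801
  bounce: vy ← 0.57·17.801 = 10.147
Arc 2: start y=0.000, vy=10.147 → t=2.071, apex=5.253, x_land=18.357, impact vy=-10.147
  bounce: vy ← 0.57·10.147 = 5.784
Arc 3: start y=0.000, vy=5.784 → t=1.180, apex=1.707, x_land=22.288, impact vy=-5.784
  bounce: vy ← 0.57·5.784 = 3.297
Arc 4: start y=0.000, vy=3.297 → t=0.673, apex=0.554, x_land=24.528, impact vy=-3.297
  bounce: vy ← 0.57·3.297 = 1.879
Arc 5: start y=0.000, vy=1.879 → t=0.383, apex=0.180, x_land=25.805, impact vy=-1.879
  bounce: vy ← 0.57·1.879 = 1.071

1 3.442 16.167 11.462
2 2.071 5.253 18.357
3 1.180 1.707 22.288
4 0.673 0.554 24.528
5 0.383 0.180 25.805
final: 25.805 1.071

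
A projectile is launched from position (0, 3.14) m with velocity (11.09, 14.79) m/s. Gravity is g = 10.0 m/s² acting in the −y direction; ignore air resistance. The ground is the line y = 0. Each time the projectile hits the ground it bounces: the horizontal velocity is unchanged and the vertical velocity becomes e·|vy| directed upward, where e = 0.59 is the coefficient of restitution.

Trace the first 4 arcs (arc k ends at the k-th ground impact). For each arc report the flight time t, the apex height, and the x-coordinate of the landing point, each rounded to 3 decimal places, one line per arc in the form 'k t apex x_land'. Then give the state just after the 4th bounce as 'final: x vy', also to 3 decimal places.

1 3.157 14.077 35.010
2 1.980 4.900 56.968
3 1.168 1.706 69.923
4 0.689 0.594 77.567
final: 77.567 2.033

Arc 1: start y=3.140, vy=14.790 → t=3.157, apex=14.077, x_land=35.010, impact vy=-16.779
  bounce: vy ← 0.59·16.779 = 9.900
Arc 2: start y=0.000, vy=9.900 → t=1.980, apex=4.900, x_land=56.968, impact vy=-9.900
  bounce: vy ← 0.59·9.900 = 5.841
Arc 3: start y=0.000, vy=5.841 → t=1.168, apex=1.706, x_land=69.923, impact vy=-5.841
  bounce: vy ← 0.59·5.841 = 3.446
Arc 4: start y=0.000, vy=3.446 → t=0.689, apex=0.594, x_land=77.567, impact vy=-3.446
  bounce: vy ← 0.59·3.446 = 2.033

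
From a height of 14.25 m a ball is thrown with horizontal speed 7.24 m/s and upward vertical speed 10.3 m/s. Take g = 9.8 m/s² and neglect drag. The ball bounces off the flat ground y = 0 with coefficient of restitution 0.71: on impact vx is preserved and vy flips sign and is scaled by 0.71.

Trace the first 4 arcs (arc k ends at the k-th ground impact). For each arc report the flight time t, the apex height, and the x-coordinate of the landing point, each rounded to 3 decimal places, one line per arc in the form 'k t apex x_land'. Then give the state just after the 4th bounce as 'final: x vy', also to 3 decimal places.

Arc 1: start y=14.250, vy=10.300 → t=3.054, apex=19.663, x_land=22.113, impact vy=-19.631
  bounce: vy ← 0.71·19.631 = 13.938
Arc 2: start y=0.000, vy=13.938 → t=2.845, apex=9.912, x_land=42.707, impact vy=-13.938
  bounce: vy ← 0.71·13.938 = 9.896
Arc 3: start y=0.000, vy=9.896 → t=2.020, apex=4.997, x_land=57.329, impact vy=-9.896
  bounce: vy ← 0.71·9.896 = 7.026
Arc 4: start y=0.000, vy=7.026 → t=1.434, apex=2.519, x_land=67.711, impact vy=-7.026
  bounce: vy ← 0.71·7.026 = 4.989

1 3.054 19.663 22.113
2 2.845 9.912 42.707
3 2.020 4.997 57.329
4 1.434 2.519 67.711
final: 67.711 4.989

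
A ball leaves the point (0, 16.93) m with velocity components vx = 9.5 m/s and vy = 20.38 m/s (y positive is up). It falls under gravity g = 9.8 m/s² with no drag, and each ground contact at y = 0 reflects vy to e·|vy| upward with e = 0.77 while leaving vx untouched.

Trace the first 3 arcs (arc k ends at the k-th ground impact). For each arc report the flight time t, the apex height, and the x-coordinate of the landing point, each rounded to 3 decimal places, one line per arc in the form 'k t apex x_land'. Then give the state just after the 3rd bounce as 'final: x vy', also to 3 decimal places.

Arc 1: start y=16.930, vy=20.380 → t=4.869, apex=38.121, x_land=46.254, impact vy=-27.334
  bounce: vy ← 0.77·27.334 = 21.048
Arc 2: start y=0.000, vy=21.048 → t=4.295, apex=22.602, x_land=87.060, impact vy=-21.048
  bounce: vy ← 0.77·21.048 = 16.207
Arc 3: start y=0.000, vy=16.207 → t=3.307, apex=13.401, x_land=118.481, impact vy=-16.207
  bounce: vy ← 0.77·16.207 = 12.479

1 4.869 38.121 46.254
2 4.295 22.602 87.060
3 3.307 13.401 118.481
final: 118.481 12.479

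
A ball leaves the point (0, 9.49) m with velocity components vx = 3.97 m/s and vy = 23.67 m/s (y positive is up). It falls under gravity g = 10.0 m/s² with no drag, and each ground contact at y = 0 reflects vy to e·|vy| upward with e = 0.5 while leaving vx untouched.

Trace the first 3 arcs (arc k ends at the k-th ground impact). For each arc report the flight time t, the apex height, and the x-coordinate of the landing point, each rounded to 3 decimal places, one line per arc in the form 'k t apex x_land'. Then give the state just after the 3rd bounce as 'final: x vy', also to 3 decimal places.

1 5.106 37.503 20.270
2 2.739 9.376 31.143
3 1.369 2.344 36.579
final: 36.579 3.423

Arc 1: start y=9.490, vy=23.670 → t=5.106, apex=37.503, x_land=20.270, impact vy=-27.387
  bounce: vy ← 0.5·27.387 = 13.694
Arc 2: start y=0.000, vy=13.694 → t=2.739, apex=9.376, x_land=31.143, impact vy=-13.694
  bounce: vy ← 0.5·13.694 = 6.847
Arc 3: start y=0.000, vy=6.847 → t=1.369, apex=2.344, x_land=36.579, impact vy=-6.847
  bounce: vy ← 0.5·6.847 = 3.423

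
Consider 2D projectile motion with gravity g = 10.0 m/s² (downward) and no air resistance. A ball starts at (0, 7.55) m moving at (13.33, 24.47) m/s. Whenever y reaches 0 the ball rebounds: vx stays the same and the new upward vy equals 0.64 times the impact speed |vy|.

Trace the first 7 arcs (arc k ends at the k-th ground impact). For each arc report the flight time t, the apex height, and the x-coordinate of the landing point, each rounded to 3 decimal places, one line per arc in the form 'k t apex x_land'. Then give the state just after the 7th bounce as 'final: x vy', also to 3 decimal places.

Arc 1: start y=7.550, vy=24.470 → t=5.185, apex=37.489, x_land=69.119, impact vy=-27.382
  bounce: vy ← 0.64·27.382 = 17.525
Arc 2: start y=0.000, vy=17.525 → t=3.505, apex=15.356, x_land=115.839, impact vy=-17.525
  bounce: vy ← 0.64·17.525 = 11.216
Arc 3: start y=0.000, vy=11.216 → t=2.243, apex=6.290, x_land=145.740, impact vy=-11.216
  bounce: vy ← 0.64·11.216 = 7.178
Arc 4: start y=0.000, vy=7.178 → t=1.436, apex=2.576, x_land=164.877, impact vy=-7.178
  bounce: vy ← 0.64·7.178 = 4.594
Arc 5: start y=0.000, vy=4.594 → t=0.919, apex=1.055, x_land=177.125, impact vy=-4.594
  bounce: vy ← 0.64·4.594 = 2.940
Arc 6: start y=0.000, vy=2.940 → t=0.588, apex=0.432, x_land=184.963, impact vy=-2.940
  bounce: vy ← 0.64·2.940 = 1.882
Arc 7: start y=0.000, vy=1.882 → t=0.376, apex=0.177, x_land=189.980, impact vy=-1.882
  bounce: vy ← 0.64·1.882 = 1.204

1 5.185 37.489 69.119
2 3.505 15.356 115.839
3 2.243 6.290 145.740
4 1.436 2.576 164.877
5 0.919 1.055 177.125
6 0.588 0.432 184.963
7 0.376 0.177 189.980
final: 189.980 1.204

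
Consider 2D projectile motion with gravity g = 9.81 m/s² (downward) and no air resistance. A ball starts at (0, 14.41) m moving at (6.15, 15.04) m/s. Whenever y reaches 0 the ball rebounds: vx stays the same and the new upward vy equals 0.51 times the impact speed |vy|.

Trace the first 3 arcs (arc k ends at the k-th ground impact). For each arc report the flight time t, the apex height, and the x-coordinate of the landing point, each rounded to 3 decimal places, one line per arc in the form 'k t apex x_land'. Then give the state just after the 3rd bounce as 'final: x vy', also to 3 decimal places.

1 3.833 25.939 23.571
2 2.346 6.747 37.997
3 1.196 1.755 45.354
final: 45.354 2.993

Arc 1: start y=14.410, vy=15.040 → t=3.833, apex=25.939, x_land=23.571, impact vy=-22.559
  bounce: vy ← 0.51·22.559 = 11.505
Arc 2: start y=0.000, vy=11.505 → t=2.346, apex=6.747, x_land=37.997, impact vy=-11.505
  bounce: vy ← 0.51·11.505 = 5.868
Arc 3: start y=0.000, vy=5.868 → t=1.196, apex=1.755, x_land=45.354, impact vy=-5.868
  bounce: vy ← 0.51·5.868 = 2.993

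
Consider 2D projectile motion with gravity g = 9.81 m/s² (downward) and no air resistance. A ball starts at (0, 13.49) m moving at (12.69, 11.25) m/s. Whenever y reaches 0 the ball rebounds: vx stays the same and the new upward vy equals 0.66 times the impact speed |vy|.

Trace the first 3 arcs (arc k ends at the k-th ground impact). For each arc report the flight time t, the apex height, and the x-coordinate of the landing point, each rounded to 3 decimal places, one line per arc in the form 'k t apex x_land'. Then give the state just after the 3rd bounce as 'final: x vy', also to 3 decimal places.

1 3.163 19.941 40.139
2 2.661 8.686 73.914
3 1.757 3.784 96.205
final: 96.205 5.687

Arc 1: start y=13.490, vy=11.250 → t=3.163, apex=19.941, x_land=40.139, impact vy=-19.780
  bounce: vy ← 0.66·19.780 = 13.055
Arc 2: start y=0.000, vy=13.055 → t=2.661, apex=8.686, x_land=73.914, impact vy=-13.055
  bounce: vy ← 0.66·13.055 = 8.616
Arc 3: start y=0.000, vy=8.616 → t=1.757, apex=3.784, x_land=96.205, impact vy=-8.616
  bounce: vy ← 0.66·8.616 = 5.687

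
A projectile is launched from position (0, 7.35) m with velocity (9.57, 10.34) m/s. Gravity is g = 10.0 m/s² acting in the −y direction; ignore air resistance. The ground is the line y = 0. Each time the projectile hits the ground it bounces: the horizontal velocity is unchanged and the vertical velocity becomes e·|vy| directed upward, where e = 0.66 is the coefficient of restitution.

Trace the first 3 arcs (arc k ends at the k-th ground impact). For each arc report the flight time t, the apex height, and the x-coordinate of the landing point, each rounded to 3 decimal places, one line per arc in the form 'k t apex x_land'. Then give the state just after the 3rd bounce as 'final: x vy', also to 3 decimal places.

1 2.627 12.696 25.145
2 2.103 5.530 45.274
3 1.388 2.409 58.560
final: 58.560 4.581

Arc 1: start y=7.350, vy=10.340 → t=2.627, apex=12.696, x_land=25.145, impact vy=-15.935
  bounce: vy ← 0.66·15.935 = 10.517
Arc 2: start y=0.000, vy=10.517 → t=2.103, apex=5.530, x_land=45.274, impact vy=-10.517
  bounce: vy ← 0.66·10.517 = 6.941
Arc 3: start y=0.000, vy=6.941 → t=1.388, apex=2.409, x_land=58.560, impact vy=-6.941
  bounce: vy ← 0.66·6.941 = 4.581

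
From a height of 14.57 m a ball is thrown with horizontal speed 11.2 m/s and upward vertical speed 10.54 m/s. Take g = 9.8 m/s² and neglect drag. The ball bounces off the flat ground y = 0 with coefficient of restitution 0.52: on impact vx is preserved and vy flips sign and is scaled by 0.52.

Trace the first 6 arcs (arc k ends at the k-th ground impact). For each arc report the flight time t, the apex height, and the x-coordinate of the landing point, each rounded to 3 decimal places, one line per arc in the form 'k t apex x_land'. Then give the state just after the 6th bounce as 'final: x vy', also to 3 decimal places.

1 3.108 20.238 34.807
2 2.114 5.472 58.479
3 1.099 1.480 70.789
4 0.572 0.400 77.190
5 0.297 0.108 80.518
6 0.155 0.029 82.249
final: 82.249 0.394

Arc 1: start y=14.570, vy=10.540 → t=3.108, apex=20.238, x_land=34.807, impact vy=-19.916
  bounce: vy ← 0.52·19.916 = 10.357
Arc 2: start y=0.000, vy=10.357 → t=2.114, apex=5.472, x_land=58.479, impact vy=-10.357
  bounce: vy ← 0.52·10.357 = 5.385
Arc 3: start y=0.000, vy=5.385 → t=1.099, apex=1.480, x_land=70.789, impact vy=-5.385
  bounce: vy ← 0.52·5.385 = 2.800
Arc 4: start y=0.000, vy=2.800 → t=0.572, apex=0.400, x_land=77.190, impact vy=-2.800
  bounce: vy ← 0.52·2.800 = 1.456
Arc 5: start y=0.000, vy=1.456 → t=0.297, apex=0.108, x_land=80.518, impact vy=-1.456
  bounce: vy ← 0.52·1.456 = 0.757
Arc 6: start y=0.000, vy=0.757 → t=0.155, apex=0.029, x_land=82.249, impact vy=-0.757
  bounce: vy ← 0.52·0.757 = 0.394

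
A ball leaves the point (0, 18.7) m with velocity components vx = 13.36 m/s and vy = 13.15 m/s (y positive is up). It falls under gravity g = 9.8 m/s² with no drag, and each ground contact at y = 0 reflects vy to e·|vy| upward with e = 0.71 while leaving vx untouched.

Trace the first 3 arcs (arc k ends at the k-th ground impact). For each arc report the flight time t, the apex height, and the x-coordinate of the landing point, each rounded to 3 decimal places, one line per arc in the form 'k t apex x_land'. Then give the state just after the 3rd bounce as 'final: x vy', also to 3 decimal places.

1 3.712 27.523 49.590
2 3.365 13.874 94.552
3 2.389 6.994 126.474
final: 126.474 8.313

Arc 1: start y=18.700, vy=13.150 → t=3.712, apex=27.523, x_land=49.590, impact vy=-23.226
  bounce: vy ← 0.71·23.226 = 16.490
Arc 2: start y=0.000, vy=16.490 → t=3.365, apex=13.874, x_land=94.552, impact vy=-16.490
  bounce: vy ← 0.71·16.490 = 11.708
Arc 3: start y=0.000, vy=11.708 → t=2.389, apex=6.994, x_land=126.474, impact vy=-11.708
  bounce: vy ← 0.71·11.708 = 8.313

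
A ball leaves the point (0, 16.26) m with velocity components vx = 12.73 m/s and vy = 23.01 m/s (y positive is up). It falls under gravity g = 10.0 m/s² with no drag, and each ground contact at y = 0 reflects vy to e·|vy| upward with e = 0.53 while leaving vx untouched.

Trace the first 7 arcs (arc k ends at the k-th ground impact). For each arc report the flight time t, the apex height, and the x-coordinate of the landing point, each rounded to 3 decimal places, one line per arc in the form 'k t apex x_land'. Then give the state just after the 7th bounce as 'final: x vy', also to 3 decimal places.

Arc 1: start y=16.260, vy=23.010 → t=5.224, apex=42.733, x_land=66.507, impact vy=-29.235
  bounce: vy ← 0.53·29.235 = 15.494
Arc 2: start y=0.000, vy=15.494 → t=3.099, apex=12.004, x_land=105.956, impact vy=-15.494
  bounce: vy ← 0.53·15.494 = 8.212
Arc 3: start y=0.000, vy=8.212 → t=1.642, apex=3.372, x_land=126.864, impact vy=-8.212
  bounce: vy ← 0.53·8.212 = 4.352
Arc 4: start y=0.000, vy=4.352 → t=0.870, apex=0.947, x_land=137.945, impact vy=-4.352
  bounce: vy ← 0.53·4.352 = 2.307
Arc 5: start y=0.000, vy=2.307 → t=0.461, apex=0.266, x_land=143.818, impact vy=-2.307
  bounce: vy ← 0.53·2.307 = 1.223
Arc 6: start y=0.000, vy=1.223 → t=0.245, apex=0.075, x_land=146.930, impact vy=-1.223
  bounce: vy ← 0.53·1.223 = 0.648
Arc 7: start y=0.000, vy=0.648 → t=0.130, apex=0.021, x_land=148.580, impact vy=-0.648
  bounce: vy ← 0.53·0.648 = 0.343

1 5.224 42.733 66.507
2 3.099 12.004 105.956
3 1.642 3.372 126.864
4 0.870 0.947 137.945
5 0.461 0.266 143.818
6 0.245 0.075 146.930
7 0.130 0.021 148.580
final: 148.580 0.343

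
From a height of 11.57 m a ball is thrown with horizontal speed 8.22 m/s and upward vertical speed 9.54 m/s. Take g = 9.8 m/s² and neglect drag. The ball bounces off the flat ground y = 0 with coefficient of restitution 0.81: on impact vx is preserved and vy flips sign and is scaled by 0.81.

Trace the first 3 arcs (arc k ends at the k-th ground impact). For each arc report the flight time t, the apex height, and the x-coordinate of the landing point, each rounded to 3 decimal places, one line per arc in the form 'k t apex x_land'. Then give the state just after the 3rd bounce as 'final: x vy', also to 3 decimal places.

1 2.792 16.213 22.954
2 2.947 10.638 47.177
3 2.387 6.979 66.798
final: 66.798 9.474

Arc 1: start y=11.570, vy=9.540 → t=2.792, apex=16.213, x_land=22.954, impact vy=-17.826
  bounce: vy ← 0.81·17.826 = 14.439
Arc 2: start y=0.000, vy=14.439 → t=2.947, apex=10.638, x_land=47.177, impact vy=-14.439
  bounce: vy ← 0.81·14.439 = 11.696
Arc 3: start y=0.000, vy=11.696 → t=2.387, apex=6.979, x_land=66.798, impact vy=-11.696
  bounce: vy ← 0.81·11.696 = 9.474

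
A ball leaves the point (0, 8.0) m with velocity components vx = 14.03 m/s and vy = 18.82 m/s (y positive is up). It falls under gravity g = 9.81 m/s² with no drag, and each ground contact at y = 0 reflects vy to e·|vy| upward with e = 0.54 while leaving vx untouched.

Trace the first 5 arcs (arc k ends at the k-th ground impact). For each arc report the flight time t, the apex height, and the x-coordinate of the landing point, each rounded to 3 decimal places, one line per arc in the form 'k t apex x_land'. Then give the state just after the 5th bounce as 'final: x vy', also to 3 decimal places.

1 4.223 26.053 59.250
2 2.489 7.597 94.171
3 1.344 2.215 113.029
4 0.726 0.646 123.212
5 0.392 0.188 128.710
final: 128.710 1.038

Arc 1: start y=8.000, vy=18.820 → t=4.223, apex=26.053, x_land=59.250, impact vy=-22.609
  bounce: vy ← 0.54·22.609 = 12.209
Arc 2: start y=0.000, vy=12.209 → t=2.489, apex=7.597, x_land=94.171, impact vy=-12.209
  bounce: vy ← 0.54·12.209 = 6.593
Arc 3: start y=0.000, vy=6.593 → t=1.344, apex=2.215, x_land=113.029, impact vy=-6.593
  bounce: vy ← 0.54·6.593 = 3.560
Arc 4: start y=0.000, vy=3.560 → t=0.726, apex=0.646, x_land=123.212, impact vy=-3.560
  bounce: vy ← 0.54·3.560 = 1.922
Arc 5: start y=0.000, vy=1.922 → t=0.392, apex=0.188, x_land=128.710, impact vy=-1.922
  bounce: vy ← 0.54·1.922 = 1.038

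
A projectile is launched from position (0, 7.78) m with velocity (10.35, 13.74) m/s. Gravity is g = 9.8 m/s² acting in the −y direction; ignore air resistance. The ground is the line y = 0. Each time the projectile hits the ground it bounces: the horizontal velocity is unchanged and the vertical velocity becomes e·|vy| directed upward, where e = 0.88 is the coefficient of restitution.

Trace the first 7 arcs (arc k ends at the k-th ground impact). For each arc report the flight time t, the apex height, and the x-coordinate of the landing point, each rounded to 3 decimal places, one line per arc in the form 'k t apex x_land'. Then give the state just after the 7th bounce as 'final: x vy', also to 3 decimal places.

1 3.287 17.412 34.022
2 3.318 13.484 68.360
3 2.920 10.442 98.578
4 2.569 8.086 125.169
5 2.261 6.262 148.570
6 1.990 4.849 169.162
7 1.751 3.755 187.284
final: 187.284 7.550

Arc 1: start y=7.780, vy=13.740 → t=3.287, apex=17.412, x_land=34.022, impact vy=-18.474
  bounce: vy ← 0.88·18.474 = 16.257
Arc 2: start y=0.000, vy=16.257 → t=3.318, apex=13.484, x_land=68.360, impact vy=-16.257
  bounce: vy ← 0.88·16.257 = 14.306
Arc 3: start y=0.000, vy=14.306 → t=2.920, apex=10.442, x_land=98.578, impact vy=-14.306
  bounce: vy ← 0.88·14.306 = 12.589
Arc 4: start y=0.000, vy=12.589 → t=2.569, apex=8.086, x_land=125.169, impact vy=-12.589
  bounce: vy ← 0.88·12.589 = 11.079
Arc 5: start y=0.000, vy=11.079 → t=2.261, apex=6.262, x_land=148.570, impact vy=-11.079
  bounce: vy ← 0.88·11.079 = 9.749
Arc 6: start y=0.000, vy=9.749 → t=1.990, apex=4.849, x_land=169.162, impact vy=-9.749
  bounce: vy ← 0.88·9.749 = 8.579
Arc 7: start y=0.000, vy=8.579 → t=1.751, apex=3.755, x_land=187.284, impact vy=-8.579
  bounce: vy ← 0.88·8.579 = 7.550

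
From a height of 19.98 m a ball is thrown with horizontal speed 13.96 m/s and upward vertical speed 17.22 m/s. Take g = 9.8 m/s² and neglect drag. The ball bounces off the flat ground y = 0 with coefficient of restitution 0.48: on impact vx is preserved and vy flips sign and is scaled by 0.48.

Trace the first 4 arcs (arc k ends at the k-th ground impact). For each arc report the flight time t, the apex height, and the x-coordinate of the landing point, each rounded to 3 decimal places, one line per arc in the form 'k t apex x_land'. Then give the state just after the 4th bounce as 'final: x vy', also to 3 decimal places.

Arc 1: start y=19.980, vy=17.220 → t=4.434, apex=35.109, x_land=61.897, impact vy=-26.232
  bounce: vy ← 0.48·26.232 = 12.592
Arc 2: start y=0.000, vy=12.592 → t=2.570, apex=8.089, x_land=97.770, impact vy=-12.592
  bounce: vy ← 0.48·12.592 = 6.044
Arc 3: start y=0.000, vy=6.044 → t=1.233, apex=1.864, x_land=114.989, impact vy=-6.044
  bounce: vy ← 0.48·6.044 = 2.901
Arc 4: start y=0.000, vy=2.901 → t=0.592, apex=0.429, x_land=123.255, impact vy=-2.901
  bounce: vy ← 0.48·2.901 = 1.393

1 4.434 35.109 61.897
2 2.570 8.089 97.770
3 1.233 1.864 114.989
4 0.592 0.429 123.255
final: 123.255 1.393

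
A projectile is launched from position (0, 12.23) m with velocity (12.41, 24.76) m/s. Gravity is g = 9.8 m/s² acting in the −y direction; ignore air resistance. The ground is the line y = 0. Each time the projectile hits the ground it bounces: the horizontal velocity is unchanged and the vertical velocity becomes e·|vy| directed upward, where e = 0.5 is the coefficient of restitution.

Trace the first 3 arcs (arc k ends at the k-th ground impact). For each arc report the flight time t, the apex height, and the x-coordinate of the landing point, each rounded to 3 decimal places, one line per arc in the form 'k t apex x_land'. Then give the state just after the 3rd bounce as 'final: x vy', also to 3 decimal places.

1 5.506 43.508 68.334
2 2.980 10.877 105.313
3 1.490 2.719 123.803
final: 123.803 3.650

Arc 1: start y=12.230, vy=24.760 → t=5.506, apex=43.508, x_land=68.334, impact vy=-29.202
  bounce: vy ← 0.5·29.202 = 14.601
Arc 2: start y=0.000, vy=14.601 → t=2.980, apex=10.877, x_land=105.313, impact vy=-14.601
  bounce: vy ← 0.5·14.601 = 7.301
Arc 3: start y=0.000, vy=7.301 → t=1.490, apex=2.719, x_land=123.803, impact vy=-7.301
  bounce: vy ← 0.5·7.301 = 3.650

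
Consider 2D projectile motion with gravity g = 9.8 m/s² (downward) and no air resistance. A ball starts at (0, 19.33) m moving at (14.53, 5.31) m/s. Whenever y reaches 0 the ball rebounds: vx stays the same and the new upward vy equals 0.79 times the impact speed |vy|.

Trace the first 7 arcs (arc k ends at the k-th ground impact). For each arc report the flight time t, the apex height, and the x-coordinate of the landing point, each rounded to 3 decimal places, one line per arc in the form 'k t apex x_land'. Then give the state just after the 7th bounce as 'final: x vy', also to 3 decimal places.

1 2.601 20.769 37.787
2 3.253 12.962 85.050
3 2.570 8.089 122.389
4 2.030 5.049 151.886
5 1.604 3.151 175.189
6 1.267 1.966 193.598
7 1.001 1.227 208.141
final: 208.141 3.875

Arc 1: start y=19.330, vy=5.310 → t=2.601, apex=20.769, x_land=37.787, impact vy=-20.176
  bounce: vy ← 0.79·20.176 = 15.939
Arc 2: start y=0.000, vy=15.939 → t=3.253, apex=12.962, x_land=85.050, impact vy=-15.939
  bounce: vy ← 0.79·15.939 = 12.592
Arc 3: start y=0.000, vy=12.592 → t=2.570, apex=8.089, x_land=122.389, impact vy=-12.592
  bounce: vy ← 0.79·12.592 = 9.947
Arc 4: start y=0.000, vy=9.947 → t=2.030, apex=5.049, x_land=151.886, impact vy=-9.947
  bounce: vy ← 0.79·9.947 = 7.859
Arc 5: start y=0.000, vy=7.859 → t=1.604, apex=3.151, x_land=175.189, impact vy=-7.859
  bounce: vy ← 0.79·7.859 = 6.208
Arc 6: start y=0.000, vy=6.208 → t=1.267, apex=1.966, x_land=193.598, impact vy=-6.208
  bounce: vy ← 0.79·6.208 = 4.904
Arc 7: start y=0.000, vy=4.904 → t=1.001, apex=1.227, x_land=208.141, impact vy=-4.904
  bounce: vy ← 0.79·4.904 = 3.875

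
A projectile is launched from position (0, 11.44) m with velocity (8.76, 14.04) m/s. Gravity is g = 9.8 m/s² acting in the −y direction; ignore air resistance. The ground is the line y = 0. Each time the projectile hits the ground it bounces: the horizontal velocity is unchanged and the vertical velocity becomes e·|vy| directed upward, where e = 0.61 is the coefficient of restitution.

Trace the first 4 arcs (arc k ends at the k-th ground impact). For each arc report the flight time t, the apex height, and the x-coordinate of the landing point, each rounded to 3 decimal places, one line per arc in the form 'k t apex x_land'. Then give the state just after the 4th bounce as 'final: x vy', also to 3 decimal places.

1 3.527 21.497 30.898
2 2.555 7.999 53.283
3 1.559 2.976 66.938
4 0.951 1.108 75.268
final: 75.268 2.842

Arc 1: start y=11.440, vy=14.040 → t=3.527, apex=21.497, x_land=30.898, impact vy=-20.527
  bounce: vy ← 0.61·20.527 = 12.521
Arc 2: start y=0.000, vy=12.521 → t=2.555, apex=7.999, x_land=53.283, impact vy=-12.521
  bounce: vy ← 0.61·12.521 = 7.638
Arc 3: start y=0.000, vy=7.638 → t=1.559, apex=2.976, x_land=66.938, impact vy=-7.638
  bounce: vy ← 0.61·7.638 = 4.659
Arc 4: start y=0.000, vy=4.659 → t=0.951, apex=1.108, x_land=75.268, impact vy=-4.659
  bounce: vy ← 0.61·4.659 = 2.842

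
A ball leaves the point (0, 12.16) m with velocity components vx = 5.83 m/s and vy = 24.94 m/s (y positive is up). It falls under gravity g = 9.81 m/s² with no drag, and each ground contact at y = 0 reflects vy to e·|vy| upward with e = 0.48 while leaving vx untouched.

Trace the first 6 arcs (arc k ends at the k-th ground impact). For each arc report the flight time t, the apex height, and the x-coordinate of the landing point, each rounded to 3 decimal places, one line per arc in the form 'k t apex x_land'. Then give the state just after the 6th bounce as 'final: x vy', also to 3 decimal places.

1 5.533 43.863 32.256
2 2.871 10.106 48.992
3 1.378 2.328 57.026
4 0.661 0.536 60.882
5 0.317 0.124 62.733
6 0.152 0.028 63.621
final: 63.621 0.359

Arc 1: start y=12.160, vy=24.940 → t=5.533, apex=43.863, x_land=32.256, impact vy=-29.336
  bounce: vy ← 0.48·29.336 = 14.081
Arc 2: start y=0.000, vy=14.081 → t=2.871, apex=10.106, x_land=48.992, impact vy=-14.081
  bounce: vy ← 0.48·14.081 = 6.759
Arc 3: start y=0.000, vy=6.759 → t=1.378, apex=2.328, x_land=57.026, impact vy=-6.759
  bounce: vy ← 0.48·6.759 = 3.244
Arc 4: start y=0.000, vy=3.244 → t=0.661, apex=0.536, x_land=60.882, impact vy=-3.244
  bounce: vy ← 0.48·3.244 = 1.557
Arc 5: start y=0.000, vy=1.557 → t=0.317, apex=0.124, x_land=62.733, impact vy=-1.557
  bounce: vy ← 0.48·1.557 = 0.747
Arc 6: start y=0.000, vy=0.747 → t=0.152, apex=0.028, x_land=63.621, impact vy=-0.747
  bounce: vy ← 0.48·0.747 = 0.359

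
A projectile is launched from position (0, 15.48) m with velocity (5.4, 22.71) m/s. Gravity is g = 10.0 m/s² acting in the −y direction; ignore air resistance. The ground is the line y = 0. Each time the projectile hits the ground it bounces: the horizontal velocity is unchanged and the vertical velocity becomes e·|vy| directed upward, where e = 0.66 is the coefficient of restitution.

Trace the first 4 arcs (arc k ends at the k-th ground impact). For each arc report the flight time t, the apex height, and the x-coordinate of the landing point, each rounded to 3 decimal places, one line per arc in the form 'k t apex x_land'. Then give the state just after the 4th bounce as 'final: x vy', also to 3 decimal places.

Arc 1: start y=15.480, vy=22.710 → t=5.144, apex=41.267, x_land=27.777, impact vy=-28.729
  bounce: vy ← 0.66·28.729 = 18.961
Arc 2: start y=0.000, vy=18.961 → t=3.792, apex=17.976, x_land=48.255, impact vy=-18.961
  bounce: vy ← 0.66·18.961 = 12.514
Arc 3: start y=0.000, vy=12.514 → t=2.503, apex=7.830, x_land=61.770, impact vy=-12.514
  bounce: vy ← 0.66·12.514 = 8.259
Arc 4: start y=0.000, vy=8.259 → t=1.652, apex=3.411, x_land=70.690, impact vy=-8.259
  bounce: vy ← 0.66·8.259 = 5.451

1 5.144 41.267 27.777
2 3.792 17.976 48.255
3 2.503 7.830 61.770
4 1.652 3.411 70.690
final: 70.690 5.451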